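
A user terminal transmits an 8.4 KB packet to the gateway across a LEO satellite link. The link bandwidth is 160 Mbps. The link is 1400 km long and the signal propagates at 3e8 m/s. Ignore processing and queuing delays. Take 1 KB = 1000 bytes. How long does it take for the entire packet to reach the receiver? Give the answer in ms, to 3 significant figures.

L = 67200 bits.
Transmission delay = L/R = 67200 / 160000000 = 0.42 ms.
Propagation delay = d/s = 1400000 m / 300000000 m/s = 4.66667 ms.
Total = 5.09 ms.

5.09 ms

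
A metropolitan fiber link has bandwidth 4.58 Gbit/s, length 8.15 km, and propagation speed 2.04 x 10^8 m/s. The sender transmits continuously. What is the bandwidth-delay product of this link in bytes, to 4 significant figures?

Propagation delay = 8150 / 204000000 = 3.9951e-05 s.
BDP = R × t_prop = 4580000000 × 3.9951e-05 = 182975 bits.
In bytes: 182975/8 = 22870 bytes.

22870 bytes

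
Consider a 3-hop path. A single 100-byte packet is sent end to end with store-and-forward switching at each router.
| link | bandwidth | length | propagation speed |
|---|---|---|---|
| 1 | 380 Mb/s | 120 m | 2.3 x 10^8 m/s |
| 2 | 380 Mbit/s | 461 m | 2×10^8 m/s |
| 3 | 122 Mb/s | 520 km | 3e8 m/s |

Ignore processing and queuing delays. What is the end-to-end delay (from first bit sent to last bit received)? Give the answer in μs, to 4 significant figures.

L = 100 × 8 = 800 bits.
Transmission delays (L/R per hop): 2.10526, 2.10526, 6.55738 μs; sum = 10.7679 μs.
Propagation delays (d/s per hop): 0.521739, 2.305, 1733.33 μs; sum = 1736.16 μs.
End-to-end = 1747 μs.

1747 μs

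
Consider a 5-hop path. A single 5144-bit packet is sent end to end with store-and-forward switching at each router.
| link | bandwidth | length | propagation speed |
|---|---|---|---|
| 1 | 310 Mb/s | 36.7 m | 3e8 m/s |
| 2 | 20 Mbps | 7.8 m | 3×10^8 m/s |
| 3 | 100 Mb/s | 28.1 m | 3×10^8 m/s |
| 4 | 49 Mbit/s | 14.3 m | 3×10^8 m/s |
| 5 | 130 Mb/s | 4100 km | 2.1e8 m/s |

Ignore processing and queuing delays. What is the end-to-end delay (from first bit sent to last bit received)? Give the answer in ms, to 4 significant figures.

Transmission delays (L/R per hop): 0.0165935, 0.2572, 0.05144, 0.10498, 0.0395692 ms; sum = 0.469782 ms.
Propagation delays (d/s per hop): 0.000122333, 2.6e-05, 9.36667e-05, 4.76667e-05, 19.5238 ms; sum = 19.5241 ms.
End-to-end = 19.99 ms.

19.99 ms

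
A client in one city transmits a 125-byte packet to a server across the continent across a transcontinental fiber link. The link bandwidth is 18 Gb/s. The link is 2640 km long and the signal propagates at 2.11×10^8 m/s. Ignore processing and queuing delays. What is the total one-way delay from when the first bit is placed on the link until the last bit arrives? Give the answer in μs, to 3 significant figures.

L = 125 × 8 = 1000 bits.
Transmission delay = L/R = 1000 / 18000000000 = 0.0555556 μs.
Propagation delay = d/s = 2640000 m / 211000000 m/s = 12511.8 μs.
Total = 12500 μs.

12500 μs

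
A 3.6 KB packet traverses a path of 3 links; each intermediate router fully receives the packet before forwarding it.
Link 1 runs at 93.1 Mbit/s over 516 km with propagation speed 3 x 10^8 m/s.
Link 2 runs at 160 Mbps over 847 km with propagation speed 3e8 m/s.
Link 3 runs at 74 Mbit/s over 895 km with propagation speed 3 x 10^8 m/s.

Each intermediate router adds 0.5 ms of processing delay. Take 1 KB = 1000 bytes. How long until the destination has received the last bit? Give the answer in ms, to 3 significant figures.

9.41 ms

L = 28800 bits.
Transmission delays (L/R per hop): 0.309345, 0.18, 0.389189 ms; sum = 0.878534 ms.
Propagation delays (d/s per hop): 1.72, 2.82333, 2.98333 ms; sum = 7.52667 ms.
Processing at 2 router(s): 2 × 0.5 ms = 1 ms.
End-to-end = 9.41 ms.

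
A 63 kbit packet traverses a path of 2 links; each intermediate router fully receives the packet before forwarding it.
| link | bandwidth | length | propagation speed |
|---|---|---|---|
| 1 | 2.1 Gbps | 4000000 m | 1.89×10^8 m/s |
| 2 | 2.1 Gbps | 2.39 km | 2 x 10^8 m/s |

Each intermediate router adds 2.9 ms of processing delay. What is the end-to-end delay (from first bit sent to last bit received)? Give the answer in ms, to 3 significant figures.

L = 63000 bits.
Transmission delay per hop = L/R = 63000/2100000000 = 0.03 ms; 2 hops → 0.06 ms.
Propagation delays (d/s per hop): 21.164, 0.01195 ms; sum = 21.176 ms.
Processing at 1 router(s): 1 × 2.9 ms = 2.9 ms.
End-to-end = 24.1 ms.

24.1 ms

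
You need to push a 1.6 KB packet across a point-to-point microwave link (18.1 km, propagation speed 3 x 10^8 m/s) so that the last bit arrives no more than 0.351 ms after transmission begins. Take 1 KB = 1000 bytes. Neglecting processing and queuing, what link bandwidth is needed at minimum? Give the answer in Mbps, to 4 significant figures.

L = 12800 bits.
Propagation delay = 18100 / 300000000 = 0.0603333 ms.
Transmission budget = 0.351 − 0.0603333 = 0.290667 ms.
R ≥ L / t_tx = 12800 bits / 0.000290667 s = 44.04 Mbps.

44.04 Mbps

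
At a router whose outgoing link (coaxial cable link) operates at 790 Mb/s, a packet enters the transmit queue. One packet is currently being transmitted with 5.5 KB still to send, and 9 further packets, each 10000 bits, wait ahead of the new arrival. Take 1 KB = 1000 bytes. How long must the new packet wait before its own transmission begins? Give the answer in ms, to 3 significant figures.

0.170 ms

Each queued packet: L/R = 10000/790000000 = 0.0126582 ms.
9 queued → 0.113924 ms.
Plus remaining 44000 bits of current packet: 0.0556962 ms.
Queuing delay = 0.170 ms.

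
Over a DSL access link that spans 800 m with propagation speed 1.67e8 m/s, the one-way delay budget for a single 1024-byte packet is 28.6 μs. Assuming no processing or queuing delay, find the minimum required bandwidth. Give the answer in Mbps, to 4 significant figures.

344.1 Mbps

L = 8192 bits.
Propagation delay = 800 / 167000000 = 4.79042 μs.
Transmission budget = 28.6 − 4.79042 = 23.8096 μs.
R ≥ L / t_tx = 8192 bits / 2.38096e-05 s = 344.1 Mbps.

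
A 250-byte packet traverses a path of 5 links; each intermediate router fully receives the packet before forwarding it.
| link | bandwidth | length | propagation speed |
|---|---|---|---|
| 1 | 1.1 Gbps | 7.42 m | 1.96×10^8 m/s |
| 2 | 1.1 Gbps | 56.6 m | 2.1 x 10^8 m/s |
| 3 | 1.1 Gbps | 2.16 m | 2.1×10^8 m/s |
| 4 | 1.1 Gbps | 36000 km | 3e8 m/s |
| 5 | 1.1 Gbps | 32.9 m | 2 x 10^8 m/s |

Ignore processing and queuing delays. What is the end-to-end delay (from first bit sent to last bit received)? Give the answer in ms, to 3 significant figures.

120 ms

L = 250 × 8 = 2000 bits.
Transmission delay per hop = L/R = 2000/1100000000 = 0.00181818 ms; 5 hops → 0.00909091 ms.
Propagation delays (d/s per hop): 3.78571e-05, 0.000269524, 1.02857e-05, 120, 0.0001645 ms; sum = 120 ms.
End-to-end = 120 ms.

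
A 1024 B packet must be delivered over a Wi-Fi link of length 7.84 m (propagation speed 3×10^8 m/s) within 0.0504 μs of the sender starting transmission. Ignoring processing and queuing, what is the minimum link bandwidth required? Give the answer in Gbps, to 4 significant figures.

337.6 Gbps

L = 8192 bits.
Propagation delay = 7.84 / 300000000 = 0.0261333 μs.
Transmission budget = 0.0504 − 0.0261333 = 0.0242667 μs.
R ≥ L / t_tx = 8192 bits / 2.42667e-08 s = 337.6 Gbps.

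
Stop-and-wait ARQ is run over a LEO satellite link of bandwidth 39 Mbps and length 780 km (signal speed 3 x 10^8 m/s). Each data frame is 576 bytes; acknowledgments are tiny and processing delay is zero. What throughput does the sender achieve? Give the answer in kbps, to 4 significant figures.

866.5 kbps

t_tx = L/R = 4608/39000000 = 0.000118154 s.
t_prop = 780000/300000000 = 0.0026 s; RTT = 0.0052 s.
Cycle = t_tx + RTT = 0.00531815 s.
Throughput = L / cycle = 4608 / 0.00531815 = 866.5 kbps.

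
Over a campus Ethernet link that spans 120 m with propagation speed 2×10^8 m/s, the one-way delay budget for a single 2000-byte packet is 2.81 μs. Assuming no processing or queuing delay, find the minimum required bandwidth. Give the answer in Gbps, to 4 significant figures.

7.240 Gbps

L = 16000 bits.
Propagation delay = 120 / 200000000 = 0.6 μs.
Transmission budget = 2.81 − 0.6 = 2.21 μs.
R ≥ L / t_tx = 16000 bits / 2.21e-06 s = 7.240 Gbps.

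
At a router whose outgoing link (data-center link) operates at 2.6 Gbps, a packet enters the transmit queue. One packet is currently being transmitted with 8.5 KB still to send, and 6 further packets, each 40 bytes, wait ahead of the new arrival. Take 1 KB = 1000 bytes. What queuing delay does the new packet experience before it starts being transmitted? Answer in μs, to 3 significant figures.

26.9 μs

Each queued packet: L/R = 320/2600000000 = 0.123077 μs.
6 queued → 0.738462 μs.
Plus remaining 68000 bits of current packet: 26.1538 μs.
Queuing delay = 26.9 μs.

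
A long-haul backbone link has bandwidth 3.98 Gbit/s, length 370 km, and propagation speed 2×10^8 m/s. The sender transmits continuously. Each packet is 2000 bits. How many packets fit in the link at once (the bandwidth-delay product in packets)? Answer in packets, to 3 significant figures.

Propagation delay = 370000 / 200000000 = 0.00185 s.
BDP = R × t_prop = 3980000000 × 0.00185 = 7363000 bits.
In packets of 2000 bits: 3680 packets.

3680 packets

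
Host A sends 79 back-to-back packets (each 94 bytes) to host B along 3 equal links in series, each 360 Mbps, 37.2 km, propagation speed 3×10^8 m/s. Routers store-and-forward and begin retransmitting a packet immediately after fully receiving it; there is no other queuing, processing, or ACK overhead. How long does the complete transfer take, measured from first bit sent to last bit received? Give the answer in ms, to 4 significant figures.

Per-hop transmission t_tx = L/R = 752/360000000 = 0.00208889 ms.
Per-hop propagation t_prop = 37200/300000000 = 0.124 ms.
Pipeline fill: first packet needs 3·t_tx to clear all hops; remaining 78 packets each add one t_tx.
Total = (3+79-1)·t_tx + 3·t_prop = 81·0.00208889 + 3·0.124 = 0.5412 ms.

0.5412 ms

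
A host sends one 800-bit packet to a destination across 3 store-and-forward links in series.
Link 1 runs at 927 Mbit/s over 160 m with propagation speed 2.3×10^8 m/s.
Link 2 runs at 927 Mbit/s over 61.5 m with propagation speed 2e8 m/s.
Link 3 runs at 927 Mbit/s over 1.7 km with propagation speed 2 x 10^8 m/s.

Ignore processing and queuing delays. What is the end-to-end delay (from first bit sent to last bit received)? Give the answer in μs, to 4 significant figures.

12.09 μs

Transmission delay per hop = L/R = 800/927000000 = 0.862999 μs; 3 hops → 2.589 μs.
Propagation delays (d/s per hop): 0.695652, 0.3075, 8.5 μs; sum = 9.50315 μs.
End-to-end = 12.09 μs.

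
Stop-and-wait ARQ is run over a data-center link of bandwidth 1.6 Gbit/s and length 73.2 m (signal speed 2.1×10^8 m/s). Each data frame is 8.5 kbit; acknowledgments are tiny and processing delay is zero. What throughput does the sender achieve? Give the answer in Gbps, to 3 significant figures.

1.41 Gbps

t_tx = L/R = 8500/1600000000 = 5.3125e-06 s.
t_prop = 73.2/210000000 = 3.48571e-07 s; RTT = 6.97143e-07 s.
Cycle = t_tx + RTT = 6.00964e-06 s.
Throughput = L / cycle = 8500 / 6.00964e-06 = 1.41 Gbps.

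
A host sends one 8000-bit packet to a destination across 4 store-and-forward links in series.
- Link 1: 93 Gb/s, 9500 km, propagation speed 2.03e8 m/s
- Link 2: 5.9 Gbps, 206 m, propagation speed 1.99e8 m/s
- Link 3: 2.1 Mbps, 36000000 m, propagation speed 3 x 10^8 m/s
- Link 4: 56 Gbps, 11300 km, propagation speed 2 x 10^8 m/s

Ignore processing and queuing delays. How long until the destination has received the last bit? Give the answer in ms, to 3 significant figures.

227 ms

Transmission delays (L/R per hop): 8.60215e-05, 0.00135593, 3.80952, 0.000142857 ms; sum = 3.81111 ms.
Propagation delays (d/s per hop): 46.798, 0.00103518, 120, 56.5 ms; sum = 223.299 ms.
End-to-end = 227 ms.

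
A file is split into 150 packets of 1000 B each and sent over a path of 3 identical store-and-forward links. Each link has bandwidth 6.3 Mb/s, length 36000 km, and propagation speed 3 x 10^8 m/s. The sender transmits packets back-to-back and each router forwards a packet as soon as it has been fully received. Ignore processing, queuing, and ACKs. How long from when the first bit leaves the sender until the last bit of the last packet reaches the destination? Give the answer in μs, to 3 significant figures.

553000 μs

Per-hop transmission t_tx = L/R = 8000/6300000 = 1269.84 μs.
Per-hop propagation t_prop = 36000000/300000000 = 120000 μs.
Pipeline fill: first packet needs 3·t_tx to clear all hops; remaining 149 packets each add one t_tx.
Total = (3+150-1)·t_tx + 3·t_prop = 152·1269.84 + 3·120000 = 553000 μs.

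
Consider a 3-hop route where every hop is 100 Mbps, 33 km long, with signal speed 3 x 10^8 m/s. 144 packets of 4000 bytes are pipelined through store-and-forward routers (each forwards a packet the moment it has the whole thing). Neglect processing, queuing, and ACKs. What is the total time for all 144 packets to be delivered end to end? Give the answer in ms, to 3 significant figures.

47.1 ms

Per-hop transmission t_tx = L/R = 32000/100000000 = 0.32 ms.
Per-hop propagation t_prop = 33000/300000000 = 0.11 ms.
Pipeline fill: first packet needs 3·t_tx to clear all hops; remaining 143 packets each add one t_tx.
Total = (3+144-1)·t_tx + 3·t_prop = 146·0.32 + 3·0.11 = 47.1 ms.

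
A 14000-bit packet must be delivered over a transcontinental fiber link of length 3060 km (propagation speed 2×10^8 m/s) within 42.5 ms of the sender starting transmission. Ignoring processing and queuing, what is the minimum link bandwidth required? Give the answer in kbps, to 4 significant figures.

Propagation delay = 3060000 / 200000000 = 15.3 ms.
Transmission budget = 42.5 − 15.3 = 27.2 ms.
R ≥ L / t_tx = 14000 bits / 0.0272 s = 514.7 kbps.

514.7 kbps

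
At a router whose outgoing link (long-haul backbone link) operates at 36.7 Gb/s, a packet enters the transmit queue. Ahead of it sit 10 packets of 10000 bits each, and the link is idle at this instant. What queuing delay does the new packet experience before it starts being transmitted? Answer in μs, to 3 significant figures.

2.72 μs

Each queued packet: L/R = 10000/36700000000 = 0.27248 μs.
10 queued → 2.7248 μs.
Queuing delay = 2.72 μs.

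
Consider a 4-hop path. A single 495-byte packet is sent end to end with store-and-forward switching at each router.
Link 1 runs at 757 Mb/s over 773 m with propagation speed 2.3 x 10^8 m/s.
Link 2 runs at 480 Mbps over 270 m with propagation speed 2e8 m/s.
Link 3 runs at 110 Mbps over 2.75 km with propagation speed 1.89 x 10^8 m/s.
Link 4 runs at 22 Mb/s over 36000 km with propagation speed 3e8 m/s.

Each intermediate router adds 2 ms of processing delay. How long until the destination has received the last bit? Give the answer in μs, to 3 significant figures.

L = 495 × 8 = 3960 bits.
Transmission delays (L/R per hop): 5.23118, 8.25, 36, 180 μs; sum = 229.481 μs.
Propagation delays (d/s per hop): 3.36087, 1.35, 14.5503, 120000 μs; sum = 120019 μs.
Processing at 3 router(s): 3 × 2 ms = 6000 μs.
End-to-end = 126000 μs.

126000 μs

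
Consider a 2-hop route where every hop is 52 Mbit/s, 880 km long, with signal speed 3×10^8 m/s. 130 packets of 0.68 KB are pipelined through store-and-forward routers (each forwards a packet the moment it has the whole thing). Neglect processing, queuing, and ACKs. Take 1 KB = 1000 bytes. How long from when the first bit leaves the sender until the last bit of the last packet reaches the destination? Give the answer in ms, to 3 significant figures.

Per-hop transmission t_tx = L/R = 5440/52000000 = 0.104615 ms.
Per-hop propagation t_prop = 880000/300000000 = 2.93333 ms.
Pipeline fill: first packet needs 2·t_tx to clear all hops; remaining 129 packets each add one t_tx.
Total = (2+130-1)·t_tx + 2·t_prop = 131·0.104615 + 2·2.93333 = 19.6 ms.

19.6 ms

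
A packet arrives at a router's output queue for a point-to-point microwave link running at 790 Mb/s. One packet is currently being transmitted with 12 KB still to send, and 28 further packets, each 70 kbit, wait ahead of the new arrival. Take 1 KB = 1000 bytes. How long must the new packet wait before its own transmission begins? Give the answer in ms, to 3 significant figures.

Each queued packet: L/R = 70000/790000000 = 0.0886076 ms.
28 queued → 2.48101 ms.
Plus remaining 96000 bits of current packet: 0.121519 ms.
Queuing delay = 2.60 ms.

2.60 ms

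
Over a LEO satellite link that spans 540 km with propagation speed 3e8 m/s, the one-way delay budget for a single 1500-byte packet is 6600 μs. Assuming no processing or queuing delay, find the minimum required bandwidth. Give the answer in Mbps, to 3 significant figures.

L = 12000 bits.
Propagation delay = 540000 / 300000000 = 1800 μs.
Transmission budget = 6600 − 1800 = 4800 μs.
R ≥ L / t_tx = 12000 bits / 0.0048 s = 2.50 Mbps.

2.50 Mbps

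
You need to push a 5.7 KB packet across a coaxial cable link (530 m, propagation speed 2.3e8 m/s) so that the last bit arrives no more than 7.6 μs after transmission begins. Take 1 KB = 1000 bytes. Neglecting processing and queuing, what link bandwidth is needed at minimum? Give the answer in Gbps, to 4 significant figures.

L = 45600 bits.
Propagation delay = 530 / 2.3e+08 = 2.30435 μs.
Transmission budget = 7.6 − 2.30435 = 5.29565 μs.
R ≥ L / t_tx = 45600 bits / 5.29565e-06 s = 8.611 Gbps.

8.611 Gbps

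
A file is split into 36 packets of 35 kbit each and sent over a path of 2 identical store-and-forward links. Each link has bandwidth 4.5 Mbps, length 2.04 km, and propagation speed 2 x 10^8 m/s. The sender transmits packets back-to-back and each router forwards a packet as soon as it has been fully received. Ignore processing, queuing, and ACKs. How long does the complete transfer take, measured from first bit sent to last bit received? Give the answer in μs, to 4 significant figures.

Per-hop transmission t_tx = L/R = 35000/4500000 = 7777.78 μs.
Per-hop propagation t_prop = 2040/200000000 = 10.2 μs.
Pipeline fill: first packet needs 2·t_tx to clear all hops; remaining 35 packets each add one t_tx.
Total = (2+36-1)·t_tx + 2·t_prop = 37·7777.78 + 2·10.2 = 287800 μs.

287800 μs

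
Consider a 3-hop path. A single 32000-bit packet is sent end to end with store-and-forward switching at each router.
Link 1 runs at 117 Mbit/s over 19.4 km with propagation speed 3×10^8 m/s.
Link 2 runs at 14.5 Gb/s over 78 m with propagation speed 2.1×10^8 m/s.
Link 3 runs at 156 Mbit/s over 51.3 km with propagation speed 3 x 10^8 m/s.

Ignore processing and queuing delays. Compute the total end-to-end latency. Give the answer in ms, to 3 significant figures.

0.717 ms

Transmission delays (L/R per hop): 0.273504, 0.0022069, 0.205128 ms; sum = 0.480839 ms.
Propagation delays (d/s per hop): 0.0646667, 0.000371429, 0.171 ms; sum = 0.236038 ms.
End-to-end = 0.717 ms.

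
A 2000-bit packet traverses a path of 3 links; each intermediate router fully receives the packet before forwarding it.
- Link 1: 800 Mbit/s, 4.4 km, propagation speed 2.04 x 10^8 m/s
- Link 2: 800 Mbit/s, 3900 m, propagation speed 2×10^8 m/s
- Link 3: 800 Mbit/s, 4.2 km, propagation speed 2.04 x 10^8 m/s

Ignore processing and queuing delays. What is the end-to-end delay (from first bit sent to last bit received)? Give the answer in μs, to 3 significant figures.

69.2 μs

Transmission delay per hop = L/R = 2000/800000000 = 2.5 μs; 3 hops → 7.5 μs.
Propagation delays (d/s per hop): 21.5686, 19.5, 20.5882 μs; sum = 61.6569 μs.
End-to-end = 69.2 μs.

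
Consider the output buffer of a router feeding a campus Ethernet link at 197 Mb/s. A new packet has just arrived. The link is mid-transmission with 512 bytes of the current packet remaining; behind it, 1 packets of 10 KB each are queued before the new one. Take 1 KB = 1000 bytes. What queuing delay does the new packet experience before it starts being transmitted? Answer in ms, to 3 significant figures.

Each queued packet: L/R = 80000/197000000 = 0.406091 ms.
1 queued → 0.406091 ms.
Plus remaining 4096 bits of current packet: 0.0207919 ms.
Queuing delay = 0.427 ms.

0.427 ms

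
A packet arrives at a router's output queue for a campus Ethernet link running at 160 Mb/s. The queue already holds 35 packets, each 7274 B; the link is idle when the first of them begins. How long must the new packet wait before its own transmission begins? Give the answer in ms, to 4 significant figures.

Each queued packet: L/R = 58192/160000000 = 0.3637 ms.
35 queued → 12.7295 ms.
Queuing delay = 12.73 ms.

12.73 ms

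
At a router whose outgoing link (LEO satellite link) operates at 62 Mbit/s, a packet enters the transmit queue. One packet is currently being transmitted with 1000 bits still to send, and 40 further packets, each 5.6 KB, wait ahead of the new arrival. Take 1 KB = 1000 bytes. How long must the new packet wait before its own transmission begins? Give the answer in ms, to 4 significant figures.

Each queued packet: L/R = 44800/62000000 = 0.722581 ms.
40 queued → 28.9032 ms.
Plus remaining 1000 bits of current packet: 0.016129 ms.
Queuing delay = 28.92 ms.

28.92 ms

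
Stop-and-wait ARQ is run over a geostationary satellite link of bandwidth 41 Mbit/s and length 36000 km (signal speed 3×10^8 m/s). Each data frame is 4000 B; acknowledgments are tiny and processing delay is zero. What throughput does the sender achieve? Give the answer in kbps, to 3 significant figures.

t_tx = L/R = 32000/41000000 = 0.000780488 s.
t_prop = 36000000/300000000 = 0.12 s; RTT = 0.24 s.
Cycle = t_tx + RTT = 0.24078 s.
Throughput = L / cycle = 32000 / 0.24078 = 133 kbps.

133 kbps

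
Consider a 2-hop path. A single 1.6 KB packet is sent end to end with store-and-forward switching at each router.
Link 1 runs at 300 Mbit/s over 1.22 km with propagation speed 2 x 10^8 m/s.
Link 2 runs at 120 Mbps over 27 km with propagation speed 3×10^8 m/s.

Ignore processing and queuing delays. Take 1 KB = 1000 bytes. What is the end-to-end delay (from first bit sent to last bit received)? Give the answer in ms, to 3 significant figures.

0.245 ms

L = 12800 bits.
Transmission delays (L/R per hop): 0.0426667, 0.106667 ms; sum = 0.149333 ms.
Propagation delays (d/s per hop): 0.0061, 0.09 ms; sum = 0.0961 ms.
End-to-end = 0.245 ms.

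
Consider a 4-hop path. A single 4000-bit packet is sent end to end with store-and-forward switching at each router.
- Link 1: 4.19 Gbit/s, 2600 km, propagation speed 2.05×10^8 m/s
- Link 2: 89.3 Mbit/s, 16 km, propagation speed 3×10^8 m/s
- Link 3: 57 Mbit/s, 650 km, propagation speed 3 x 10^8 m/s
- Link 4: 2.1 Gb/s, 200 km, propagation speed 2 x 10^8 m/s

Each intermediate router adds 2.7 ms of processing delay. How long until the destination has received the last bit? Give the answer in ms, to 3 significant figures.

24.1 ms

Transmission delays (L/R per hop): 0.000954654, 0.0447928, 0.0701754, 0.00190476 ms; sum = 0.117828 ms.
Propagation delays (d/s per hop): 12.6829, 0.0533333, 2.16667, 1 ms; sum = 15.9029 ms.
Processing at 3 router(s): 3 × 2.7 ms = 8.1 ms.
End-to-end = 24.1 ms.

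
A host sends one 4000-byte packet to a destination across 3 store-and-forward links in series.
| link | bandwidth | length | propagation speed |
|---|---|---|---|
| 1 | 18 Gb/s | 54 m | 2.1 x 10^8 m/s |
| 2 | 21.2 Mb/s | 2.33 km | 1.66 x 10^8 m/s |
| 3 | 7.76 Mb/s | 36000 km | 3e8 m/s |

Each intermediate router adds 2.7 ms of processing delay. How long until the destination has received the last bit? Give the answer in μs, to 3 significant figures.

L = 4000 × 8 = 32000 bits.
Transmission delays (L/R per hop): 1.77778, 1509.43, 4123.71 μs; sum = 5634.92 μs.
Propagation delays (d/s per hop): 0.257143, 14.0361, 120000 μs; sum = 120014 μs.
Processing at 2 router(s): 2 × 2.7 ms = 5400 μs.
End-to-end = 131000 μs.

131000 μs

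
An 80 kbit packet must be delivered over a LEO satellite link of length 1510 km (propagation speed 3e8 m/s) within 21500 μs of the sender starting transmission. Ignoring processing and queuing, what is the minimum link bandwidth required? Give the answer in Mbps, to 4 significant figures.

Propagation delay = 1510000 / 300000000 = 5033.33 μs.
Transmission budget = 21500 − 5033.33 = 16466.7 μs.
R ≥ L / t_tx = 80000 bits / 0.0164667 s = 4.858 Mbps.

4.858 Mbps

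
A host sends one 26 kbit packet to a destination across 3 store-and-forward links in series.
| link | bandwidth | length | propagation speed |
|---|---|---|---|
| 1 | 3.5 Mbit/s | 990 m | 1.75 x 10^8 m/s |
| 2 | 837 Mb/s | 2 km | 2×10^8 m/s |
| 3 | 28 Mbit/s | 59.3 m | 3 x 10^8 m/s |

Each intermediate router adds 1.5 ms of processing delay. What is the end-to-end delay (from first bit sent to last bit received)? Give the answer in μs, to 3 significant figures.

11400 μs

L = 26000 bits.
Transmission delays (L/R per hop): 7428.57, 31.0633, 928.571 μs; sum = 8388.21 μs.
Propagation delays (d/s per hop): 5.65714, 10, 0.197667 μs; sum = 15.8548 μs.
Processing at 2 router(s): 2 × 1.5 ms = 3000 μs.
End-to-end = 11400 μs.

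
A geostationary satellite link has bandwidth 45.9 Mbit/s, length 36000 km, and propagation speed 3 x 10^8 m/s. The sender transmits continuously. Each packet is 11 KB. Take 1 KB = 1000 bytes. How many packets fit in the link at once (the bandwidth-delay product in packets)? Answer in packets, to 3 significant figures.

Propagation delay = 36000000 / 300000000 = 0.12 s.
BDP = R × t_prop = 45900000 × 0.12 = 5508000 bits.
In packets of 88000 bits: 62.6 packets.

62.6 packets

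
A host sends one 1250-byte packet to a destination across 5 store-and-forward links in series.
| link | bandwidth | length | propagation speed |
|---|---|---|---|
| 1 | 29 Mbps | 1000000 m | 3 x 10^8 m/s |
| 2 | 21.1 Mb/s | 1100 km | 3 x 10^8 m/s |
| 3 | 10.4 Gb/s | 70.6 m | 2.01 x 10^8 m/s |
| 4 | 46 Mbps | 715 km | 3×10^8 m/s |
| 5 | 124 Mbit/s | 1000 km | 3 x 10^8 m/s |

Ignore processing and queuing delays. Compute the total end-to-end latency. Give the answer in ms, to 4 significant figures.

13.83 ms

L = 1250 × 8 = 10000 bits.
Transmission delays (L/R per hop): 0.344828, 0.473934, 0.000961538, 0.217391, 0.0806452 ms; sum = 1.11776 ms.
Propagation delays (d/s per hop): 3.33333, 3.66667, 0.000351244, 2.38333, 3.33333 ms; sum = 12.717 ms.
End-to-end = 13.83 ms.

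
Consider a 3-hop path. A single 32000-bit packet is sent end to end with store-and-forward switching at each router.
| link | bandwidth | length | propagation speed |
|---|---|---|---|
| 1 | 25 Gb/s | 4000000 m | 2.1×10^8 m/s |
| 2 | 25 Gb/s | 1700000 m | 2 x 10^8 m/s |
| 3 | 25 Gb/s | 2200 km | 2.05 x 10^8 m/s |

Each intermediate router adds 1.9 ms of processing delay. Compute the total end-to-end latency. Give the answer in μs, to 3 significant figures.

Transmission delay per hop = L/R = 32000/25000000000 = 1.28 μs; 3 hops → 3.84 μs.
Propagation delays (d/s per hop): 19047.6, 8500, 10731.7 μs; sum = 38279.3 μs.
Processing at 2 router(s): 2 × 1.9 ms = 3800 μs.
End-to-end = 42100 μs.

42100 μs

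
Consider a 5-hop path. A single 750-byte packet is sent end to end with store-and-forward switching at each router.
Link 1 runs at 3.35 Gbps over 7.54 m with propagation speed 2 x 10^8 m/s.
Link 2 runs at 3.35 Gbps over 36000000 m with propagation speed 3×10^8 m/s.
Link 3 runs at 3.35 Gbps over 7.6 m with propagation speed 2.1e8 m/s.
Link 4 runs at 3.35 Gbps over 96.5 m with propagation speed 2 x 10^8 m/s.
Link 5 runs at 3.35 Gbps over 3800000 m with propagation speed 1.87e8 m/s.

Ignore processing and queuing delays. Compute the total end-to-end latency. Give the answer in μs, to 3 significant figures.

L = 750 × 8 = 6000 bits.
Transmission delay per hop = L/R = 6000/3350000000 = 1.79104 μs; 5 hops → 8.95522 μs.
Propagation delays (d/s per hop): 0.0377, 120000, 0.0361905, 0.4825, 20320.9 μs; sum = 140321 μs.
End-to-end = 140000 μs.

140000 μs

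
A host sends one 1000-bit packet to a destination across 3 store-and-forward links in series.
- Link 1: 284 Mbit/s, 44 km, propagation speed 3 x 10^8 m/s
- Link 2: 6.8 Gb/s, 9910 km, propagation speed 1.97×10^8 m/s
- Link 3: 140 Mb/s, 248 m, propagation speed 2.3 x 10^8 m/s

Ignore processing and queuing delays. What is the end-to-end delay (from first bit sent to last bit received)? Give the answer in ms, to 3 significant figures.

50.5 ms

Transmission delays (L/R per hop): 0.00352113, 0.000147059, 0.00714286 ms; sum = 0.010811 ms.
Propagation delays (d/s per hop): 0.146667, 50.3046, 0.00107826 ms; sum = 50.4523 ms.
End-to-end = 50.5 ms.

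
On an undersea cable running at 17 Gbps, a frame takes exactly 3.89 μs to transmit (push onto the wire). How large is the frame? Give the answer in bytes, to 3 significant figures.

L = R × t_tx = 17000000000 b/s × 3.89e-06 s = 66130 bits.
In bytes: 66130 / 8 = 8270 bytes.

8270 bytes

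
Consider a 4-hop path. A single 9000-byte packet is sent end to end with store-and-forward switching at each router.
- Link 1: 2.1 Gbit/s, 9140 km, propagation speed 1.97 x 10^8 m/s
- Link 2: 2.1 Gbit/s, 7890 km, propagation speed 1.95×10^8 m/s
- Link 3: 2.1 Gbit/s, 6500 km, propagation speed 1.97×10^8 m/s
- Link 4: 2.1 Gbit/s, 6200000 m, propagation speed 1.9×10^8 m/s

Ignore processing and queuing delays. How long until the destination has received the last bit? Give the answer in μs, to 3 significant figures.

153000 μs

L = 9000 × 8 = 72000 bits.
Transmission delay per hop = L/R = 72000/2100000000 = 34.2857 μs; 4 hops → 137.143 μs.
Propagation delays (d/s per hop): 46395.9, 40461.5, 32994.9, 32631.6 μs; sum = 152484 μs.
End-to-end = 153000 μs.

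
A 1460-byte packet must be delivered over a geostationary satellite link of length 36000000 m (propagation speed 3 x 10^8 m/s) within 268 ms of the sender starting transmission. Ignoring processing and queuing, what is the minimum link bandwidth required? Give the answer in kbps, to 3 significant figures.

L = 11680 bits.
Propagation delay = 36000000 / 300000000 = 120 ms.
Transmission budget = 268 − 120 = 148 ms.
R ≥ L / t_tx = 11680 bits / 0.148 s = 78.9 kbps.

78.9 kbps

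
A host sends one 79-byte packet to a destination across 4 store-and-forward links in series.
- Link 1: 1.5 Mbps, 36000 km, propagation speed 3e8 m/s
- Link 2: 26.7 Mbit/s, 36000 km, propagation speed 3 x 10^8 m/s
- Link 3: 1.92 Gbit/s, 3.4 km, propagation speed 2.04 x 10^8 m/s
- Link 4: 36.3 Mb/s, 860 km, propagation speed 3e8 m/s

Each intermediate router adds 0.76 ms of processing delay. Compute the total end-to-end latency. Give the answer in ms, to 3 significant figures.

246 ms

L = 79 × 8 = 632 bits.
Transmission delays (L/R per hop): 0.421333, 0.0236704, 0.000329167, 0.0174105 ms; sum = 0.462743 ms.
Propagation delays (d/s per hop): 120, 120, 0.0166667, 2.86667 ms; sum = 242.883 ms.
Processing at 3 router(s): 3 × 0.76 ms = 2.28 ms.
End-to-end = 246 ms.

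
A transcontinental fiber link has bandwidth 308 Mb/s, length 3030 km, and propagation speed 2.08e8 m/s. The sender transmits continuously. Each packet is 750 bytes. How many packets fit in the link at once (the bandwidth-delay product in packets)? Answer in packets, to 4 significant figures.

747.8 packets

Propagation delay = 3030000 / 208000000 = 0.0145673 s.
BDP = R × t_prop = 308000000 × 0.0145673 = 4486730 bits.
In packets of 6000 bits: 747.8 packets.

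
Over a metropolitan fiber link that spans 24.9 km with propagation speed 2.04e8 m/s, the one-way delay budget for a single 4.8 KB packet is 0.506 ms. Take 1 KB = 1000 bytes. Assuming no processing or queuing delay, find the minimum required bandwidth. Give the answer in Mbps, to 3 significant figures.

100 Mbps

L = 38400 bits.
Propagation delay = 24900 / 204000000 = 0.122059 ms.
Transmission budget = 0.506 − 0.122059 = 0.383941 ms.
R ≥ L / t_tx = 38400 bits / 0.000383941 s = 100 Mbps.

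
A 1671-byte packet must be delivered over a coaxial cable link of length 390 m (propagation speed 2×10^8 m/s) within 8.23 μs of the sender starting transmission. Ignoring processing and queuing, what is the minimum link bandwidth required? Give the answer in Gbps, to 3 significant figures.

2.13 Gbps

L = 13368 bits.
Propagation delay = 390 / 200000000 = 1.95 μs.
Transmission budget = 8.23 − 1.95 = 6.28 μs.
R ≥ L / t_tx = 13368 bits / 6.28e-06 s = 2.13 Gbps.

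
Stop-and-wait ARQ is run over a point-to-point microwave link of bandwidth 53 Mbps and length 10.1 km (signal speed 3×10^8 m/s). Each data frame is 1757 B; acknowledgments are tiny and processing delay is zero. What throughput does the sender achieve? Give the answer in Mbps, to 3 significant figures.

t_tx = L/R = 14056/53000000 = 0.000265208 s.
t_prop = 10100/300000000 = 3.36667e-05 s; RTT = 6.73333e-05 s.
Cycle = t_tx + RTT = 0.000332541 s.
Throughput = L / cycle = 14056 / 0.000332541 = 42.3 Mbps.

42.3 Mbps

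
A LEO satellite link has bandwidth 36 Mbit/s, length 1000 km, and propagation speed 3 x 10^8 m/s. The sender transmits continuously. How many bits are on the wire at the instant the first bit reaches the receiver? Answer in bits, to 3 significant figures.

120000 bits

Propagation delay = 1000000 / 300000000 = 0.00333333 s.
BDP = R × t_prop = 36000000 × 0.00333333 = 120000 bits.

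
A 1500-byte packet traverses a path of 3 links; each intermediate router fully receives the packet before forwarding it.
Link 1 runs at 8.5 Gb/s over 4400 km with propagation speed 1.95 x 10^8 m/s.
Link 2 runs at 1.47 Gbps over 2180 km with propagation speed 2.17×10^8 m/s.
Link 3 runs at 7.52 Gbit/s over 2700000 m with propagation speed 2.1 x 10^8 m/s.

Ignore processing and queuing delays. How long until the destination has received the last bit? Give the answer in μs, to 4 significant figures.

L = 1500 × 8 = 12000 bits.
Transmission delays (L/R per hop): 1.41176, 8.16327, 1.59574 μs; sum = 11.1708 μs.
Propagation delays (d/s per hop): 22564.1, 10046.1, 12857.1 μs; sum = 45467.3 μs.
End-to-end = 45480 μs.

45480 μs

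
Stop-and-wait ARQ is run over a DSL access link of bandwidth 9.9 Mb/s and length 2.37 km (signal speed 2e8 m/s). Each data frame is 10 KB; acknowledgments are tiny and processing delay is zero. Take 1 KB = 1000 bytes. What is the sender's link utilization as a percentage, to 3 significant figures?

99.7 %

t_tx = L/R = 80000/9900000 = 0.00808081 s.
t_prop = 2370/200000000 = 1.185e-05 s; RTT = 2.37e-05 s.
Cycle = t_tx + RTT = 0.00810451 s.
Utilization = t_tx / cycle = 0.00808081/0.00810451 = 99.7 %.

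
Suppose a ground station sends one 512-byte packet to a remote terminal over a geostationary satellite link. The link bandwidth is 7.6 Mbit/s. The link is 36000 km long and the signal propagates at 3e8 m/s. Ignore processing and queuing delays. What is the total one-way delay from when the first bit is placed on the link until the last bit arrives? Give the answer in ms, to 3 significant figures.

L = 512 × 8 = 4096 bits.
Transmission delay = L/R = 4096 / 7600000 = 0.538947 ms.
Propagation delay = d/s = 36000000 m / 300000000 m/s = 120 ms.
Total = 121 ms.

121 ms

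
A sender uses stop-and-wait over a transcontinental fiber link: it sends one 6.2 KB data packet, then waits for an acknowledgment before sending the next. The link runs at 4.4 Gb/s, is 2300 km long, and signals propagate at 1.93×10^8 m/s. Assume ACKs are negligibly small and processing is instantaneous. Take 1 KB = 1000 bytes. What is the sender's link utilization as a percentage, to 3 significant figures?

0.0473 %

t_tx = L/R = 49600/4400000000 = 1.12727e-05 s.
t_prop = 2300000/193000000 = 0.0119171 s; RTT = 0.0238342 s.
Cycle = t_tx + RTT = 0.0238455 s.
Utilization = t_tx / cycle = 1.12727e-05/0.0238455 = 0.0473 %.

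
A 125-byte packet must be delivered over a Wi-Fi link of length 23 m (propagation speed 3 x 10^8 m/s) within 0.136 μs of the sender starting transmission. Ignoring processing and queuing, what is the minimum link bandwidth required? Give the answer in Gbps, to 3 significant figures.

16.9 Gbps

L = 1000 bits.
Propagation delay = 23 / 300000000 = 0.0766667 μs.
Transmission budget = 0.136 − 0.0766667 = 0.0593333 μs.
R ≥ L / t_tx = 1000 bits / 5.93333e-08 s = 16.9 Gbps.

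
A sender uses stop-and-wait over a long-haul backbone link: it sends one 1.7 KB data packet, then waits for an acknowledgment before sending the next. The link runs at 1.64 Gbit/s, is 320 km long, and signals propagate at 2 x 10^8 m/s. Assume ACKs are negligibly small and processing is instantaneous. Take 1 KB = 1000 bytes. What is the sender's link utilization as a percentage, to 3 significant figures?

0.258 %

t_tx = L/R = 13600/1640000000 = 8.29268e-06 s.
t_prop = 320000/200000000 = 0.0016 s; RTT = 0.0032 s.
Cycle = t_tx + RTT = 0.00320829 s.
Utilization = t_tx / cycle = 8.29268e-06/0.00320829 = 0.258 %.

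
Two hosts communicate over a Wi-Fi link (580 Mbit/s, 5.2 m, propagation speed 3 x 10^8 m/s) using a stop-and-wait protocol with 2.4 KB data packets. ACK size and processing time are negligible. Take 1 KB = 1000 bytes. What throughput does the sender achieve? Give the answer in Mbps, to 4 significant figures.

579.4 Mbps

t_tx = L/R = 19200/580000000 = 3.31034e-05 s.
t_prop = 5.2/300000000 = 1.73333e-08 s; RTT = 3.46667e-08 s.
Cycle = t_tx + RTT = 3.31381e-05 s.
Throughput = L / cycle = 19200 / 3.31381e-05 = 579.4 Mbps.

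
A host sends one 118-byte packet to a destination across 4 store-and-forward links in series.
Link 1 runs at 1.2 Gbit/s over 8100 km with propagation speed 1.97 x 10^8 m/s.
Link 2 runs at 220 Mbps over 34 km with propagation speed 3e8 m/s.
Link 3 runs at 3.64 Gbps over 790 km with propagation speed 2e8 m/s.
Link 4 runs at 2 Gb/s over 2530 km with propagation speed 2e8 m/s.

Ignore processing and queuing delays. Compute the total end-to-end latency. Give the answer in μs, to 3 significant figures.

57800 μs

L = 118 × 8 = 944 bits.
Transmission delays (L/R per hop): 0.786667, 4.29091, 0.259341, 0.472 μs; sum = 5.80892 μs.
Propagation delays (d/s per hop): 41116.8, 113.333, 3950, 12650 μs; sum = 57830.1 μs.
End-to-end = 57800 μs.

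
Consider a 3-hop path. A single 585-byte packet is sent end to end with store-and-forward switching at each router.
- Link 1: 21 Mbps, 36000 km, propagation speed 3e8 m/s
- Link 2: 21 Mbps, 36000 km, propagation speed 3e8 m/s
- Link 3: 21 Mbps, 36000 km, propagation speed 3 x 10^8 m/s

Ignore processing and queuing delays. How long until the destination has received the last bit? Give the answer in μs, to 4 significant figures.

L = 585 × 8 = 4680 bits.
Transmission delay per hop = L/R = 4680/21000000 = 222.857 μs; 3 hops → 668.571 μs.
Propagation delays (d/s per hop): 120000, 120000, 120000 μs; sum = 360000 μs.
End-to-end = 360700 μs.

360700 μs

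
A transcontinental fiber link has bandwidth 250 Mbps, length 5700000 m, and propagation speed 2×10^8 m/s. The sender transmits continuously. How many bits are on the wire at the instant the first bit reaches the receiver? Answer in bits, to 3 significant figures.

Propagation delay = 5700000 / 200000000 = 0.0285 s.
BDP = R × t_prop = 250000000 × 0.0285 = 7125000 bits.

7130000 bits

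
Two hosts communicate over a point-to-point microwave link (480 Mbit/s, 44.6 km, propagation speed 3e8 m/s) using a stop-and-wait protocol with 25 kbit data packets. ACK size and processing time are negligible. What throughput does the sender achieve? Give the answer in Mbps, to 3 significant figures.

71.5 Mbps

t_tx = L/R = 25000/480000000 = 5.20833e-05 s.
t_prop = 44600/300000000 = 0.000148667 s; RTT = 0.000297333 s.
Cycle = t_tx + RTT = 0.000349417 s.
Throughput = L / cycle = 25000 / 0.000349417 = 71.5 Mbps.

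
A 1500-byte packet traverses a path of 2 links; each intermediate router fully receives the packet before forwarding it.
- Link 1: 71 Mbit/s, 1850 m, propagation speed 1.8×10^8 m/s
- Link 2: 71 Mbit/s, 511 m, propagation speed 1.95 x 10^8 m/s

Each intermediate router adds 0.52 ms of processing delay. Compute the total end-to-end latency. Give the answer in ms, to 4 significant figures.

0.8709 ms

L = 1500 × 8 = 12000 bits.
Transmission delay per hop = L/R = 12000/71000000 = 0.169014 ms; 2 hops → 0.338028 ms.
Propagation delays (d/s per hop): 0.0102778, 0.00262051 ms; sum = 0.0128983 ms.
Processing at 1 router(s): 1 × 0.52 ms = 0.52 ms.
End-to-end = 0.8709 ms.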